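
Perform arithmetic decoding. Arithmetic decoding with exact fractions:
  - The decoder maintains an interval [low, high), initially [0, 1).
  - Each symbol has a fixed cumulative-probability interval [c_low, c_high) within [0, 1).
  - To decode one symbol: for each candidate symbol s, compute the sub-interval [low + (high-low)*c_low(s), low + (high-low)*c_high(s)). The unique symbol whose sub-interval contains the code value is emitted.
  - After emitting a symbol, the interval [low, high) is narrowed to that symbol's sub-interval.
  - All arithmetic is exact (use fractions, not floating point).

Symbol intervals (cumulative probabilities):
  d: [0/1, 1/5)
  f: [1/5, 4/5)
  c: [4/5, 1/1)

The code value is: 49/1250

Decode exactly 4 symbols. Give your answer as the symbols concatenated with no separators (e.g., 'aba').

Step 1: interval [0/1, 1/1), width = 1/1 - 0/1 = 1/1
  'd': [0/1 + 1/1*0/1, 0/1 + 1/1*1/5) = [0/1, 1/5) <- contains code 49/1250
  'f': [0/1 + 1/1*1/5, 0/1 + 1/1*4/5) = [1/5, 4/5)
  'c': [0/1 + 1/1*4/5, 0/1 + 1/1*1/1) = [4/5, 1/1)
  emit 'd', narrow to [0/1, 1/5)
Step 2: interval [0/1, 1/5), width = 1/5 - 0/1 = 1/5
  'd': [0/1 + 1/5*0/1, 0/1 + 1/5*1/5) = [0/1, 1/25) <- contains code 49/1250
  'f': [0/1 + 1/5*1/5, 0/1 + 1/5*4/5) = [1/25, 4/25)
  'c': [0/1 + 1/5*4/5, 0/1 + 1/5*1/1) = [4/25, 1/5)
  emit 'd', narrow to [0/1, 1/25)
Step 3: interval [0/1, 1/25), width = 1/25 - 0/1 = 1/25
  'd': [0/1 + 1/25*0/1, 0/1 + 1/25*1/5) = [0/1, 1/125)
  'f': [0/1 + 1/25*1/5, 0/1 + 1/25*4/5) = [1/125, 4/125)
  'c': [0/1 + 1/25*4/5, 0/1 + 1/25*1/1) = [4/125, 1/25) <- contains code 49/1250
  emit 'c', narrow to [4/125, 1/25)
Step 4: interval [4/125, 1/25), width = 1/25 - 4/125 = 1/125
  'd': [4/125 + 1/125*0/1, 4/125 + 1/125*1/5) = [4/125, 21/625)
  'f': [4/125 + 1/125*1/5, 4/125 + 1/125*4/5) = [21/625, 24/625)
  'c': [4/125 + 1/125*4/5, 4/125 + 1/125*1/1) = [24/625, 1/25) <- contains code 49/1250
  emit 'c', narrow to [24/625, 1/25)

Answer: ddcc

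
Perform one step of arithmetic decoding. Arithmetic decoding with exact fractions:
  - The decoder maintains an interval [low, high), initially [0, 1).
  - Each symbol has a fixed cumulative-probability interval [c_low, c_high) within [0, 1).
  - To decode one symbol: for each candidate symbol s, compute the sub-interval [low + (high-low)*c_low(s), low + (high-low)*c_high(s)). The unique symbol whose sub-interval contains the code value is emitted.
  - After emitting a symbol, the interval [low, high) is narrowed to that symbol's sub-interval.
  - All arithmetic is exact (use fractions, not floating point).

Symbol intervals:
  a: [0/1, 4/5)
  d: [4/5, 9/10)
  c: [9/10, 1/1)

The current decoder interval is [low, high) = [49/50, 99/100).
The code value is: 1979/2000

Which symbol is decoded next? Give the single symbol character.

Answer: c

Derivation:
Interval width = high − low = 99/100 − 49/50 = 1/100
Scaled code = (code − low) / width = (1979/2000 − 49/50) / 1/100 = 19/20
  a: [0/1, 4/5) 
  d: [4/5, 9/10) 
  c: [9/10, 1/1) ← scaled code falls here ✓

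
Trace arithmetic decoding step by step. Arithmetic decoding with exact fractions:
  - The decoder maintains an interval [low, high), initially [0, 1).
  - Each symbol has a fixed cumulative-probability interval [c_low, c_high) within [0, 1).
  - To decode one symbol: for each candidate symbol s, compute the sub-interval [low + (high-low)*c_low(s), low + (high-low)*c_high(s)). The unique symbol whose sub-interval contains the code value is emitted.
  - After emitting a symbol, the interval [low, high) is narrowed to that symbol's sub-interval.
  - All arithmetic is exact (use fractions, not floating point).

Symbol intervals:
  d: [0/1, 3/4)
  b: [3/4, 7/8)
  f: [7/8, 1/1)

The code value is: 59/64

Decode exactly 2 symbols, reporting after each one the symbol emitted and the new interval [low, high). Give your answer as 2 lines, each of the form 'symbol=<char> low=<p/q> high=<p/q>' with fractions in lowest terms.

Step 1: interval [0/1, 1/1), width = 1/1 - 0/1 = 1/1
  'd': [0/1 + 1/1*0/1, 0/1 + 1/1*3/4) = [0/1, 3/4)
  'b': [0/1 + 1/1*3/4, 0/1 + 1/1*7/8) = [3/4, 7/8)
  'f': [0/1 + 1/1*7/8, 0/1 + 1/1*1/1) = [7/8, 1/1) <- contains code 59/64
  emit 'f', narrow to [7/8, 1/1)
Step 2: interval [7/8, 1/1), width = 1/1 - 7/8 = 1/8
  'd': [7/8 + 1/8*0/1, 7/8 + 1/8*3/4) = [7/8, 31/32) <- contains code 59/64
  'b': [7/8 + 1/8*3/4, 7/8 + 1/8*7/8) = [31/32, 63/64)
  'f': [7/8 + 1/8*7/8, 7/8 + 1/8*1/1) = [63/64, 1/1)
  emit 'd', narrow to [7/8, 31/32)

Answer: symbol=f low=7/8 high=1/1
symbol=d low=7/8 high=31/32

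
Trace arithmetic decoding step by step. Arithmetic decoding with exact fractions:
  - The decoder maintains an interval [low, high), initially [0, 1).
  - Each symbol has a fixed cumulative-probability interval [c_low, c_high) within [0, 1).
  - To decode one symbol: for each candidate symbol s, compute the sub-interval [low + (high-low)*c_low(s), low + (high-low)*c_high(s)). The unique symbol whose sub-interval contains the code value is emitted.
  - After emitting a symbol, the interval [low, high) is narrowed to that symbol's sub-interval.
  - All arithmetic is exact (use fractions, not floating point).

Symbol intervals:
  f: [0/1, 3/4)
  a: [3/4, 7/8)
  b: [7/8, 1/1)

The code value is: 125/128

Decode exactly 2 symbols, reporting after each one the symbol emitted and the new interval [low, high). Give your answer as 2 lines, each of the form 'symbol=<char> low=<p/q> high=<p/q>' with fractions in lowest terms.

Step 1: interval [0/1, 1/1), width = 1/1 - 0/1 = 1/1
  'f': [0/1 + 1/1*0/1, 0/1 + 1/1*3/4) = [0/1, 3/4)
  'a': [0/1 + 1/1*3/4, 0/1 + 1/1*7/8) = [3/4, 7/8)
  'b': [0/1 + 1/1*7/8, 0/1 + 1/1*1/1) = [7/8, 1/1) <- contains code 125/128
  emit 'b', narrow to [7/8, 1/1)
Step 2: interval [7/8, 1/1), width = 1/1 - 7/8 = 1/8
  'f': [7/8 + 1/8*0/1, 7/8 + 1/8*3/4) = [7/8, 31/32)
  'a': [7/8 + 1/8*3/4, 7/8 + 1/8*7/8) = [31/32, 63/64) <- contains code 125/128
  'b': [7/8 + 1/8*7/8, 7/8 + 1/8*1/1) = [63/64, 1/1)
  emit 'a', narrow to [31/32, 63/64)

Answer: symbol=b low=7/8 high=1/1
symbol=a low=31/32 high=63/64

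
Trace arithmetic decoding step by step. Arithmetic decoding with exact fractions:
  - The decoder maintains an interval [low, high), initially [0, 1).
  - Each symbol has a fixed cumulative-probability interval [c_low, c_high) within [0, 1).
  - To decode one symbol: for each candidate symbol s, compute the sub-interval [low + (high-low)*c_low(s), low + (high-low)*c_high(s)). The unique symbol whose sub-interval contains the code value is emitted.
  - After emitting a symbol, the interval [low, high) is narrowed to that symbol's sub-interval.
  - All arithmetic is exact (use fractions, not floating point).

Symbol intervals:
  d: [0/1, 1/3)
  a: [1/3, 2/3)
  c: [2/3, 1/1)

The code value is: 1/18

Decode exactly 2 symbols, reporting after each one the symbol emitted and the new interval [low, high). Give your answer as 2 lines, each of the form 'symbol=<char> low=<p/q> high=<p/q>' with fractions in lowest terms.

Answer: symbol=d low=0/1 high=1/3
symbol=d low=0/1 high=1/9

Derivation:
Step 1: interval [0/1, 1/1), width = 1/1 - 0/1 = 1/1
  'd': [0/1 + 1/1*0/1, 0/1 + 1/1*1/3) = [0/1, 1/3) <- contains code 1/18
  'a': [0/1 + 1/1*1/3, 0/1 + 1/1*2/3) = [1/3, 2/3)
  'c': [0/1 + 1/1*2/3, 0/1 + 1/1*1/1) = [2/3, 1/1)
  emit 'd', narrow to [0/1, 1/3)
Step 2: interval [0/1, 1/3), width = 1/3 - 0/1 = 1/3
  'd': [0/1 + 1/3*0/1, 0/1 + 1/3*1/3) = [0/1, 1/9) <- contains code 1/18
  'a': [0/1 + 1/3*1/3, 0/1 + 1/3*2/3) = [1/9, 2/9)
  'c': [0/1 + 1/3*2/3, 0/1 + 1/3*1/1) = [2/9, 1/3)
  emit 'd', narrow to [0/1, 1/9)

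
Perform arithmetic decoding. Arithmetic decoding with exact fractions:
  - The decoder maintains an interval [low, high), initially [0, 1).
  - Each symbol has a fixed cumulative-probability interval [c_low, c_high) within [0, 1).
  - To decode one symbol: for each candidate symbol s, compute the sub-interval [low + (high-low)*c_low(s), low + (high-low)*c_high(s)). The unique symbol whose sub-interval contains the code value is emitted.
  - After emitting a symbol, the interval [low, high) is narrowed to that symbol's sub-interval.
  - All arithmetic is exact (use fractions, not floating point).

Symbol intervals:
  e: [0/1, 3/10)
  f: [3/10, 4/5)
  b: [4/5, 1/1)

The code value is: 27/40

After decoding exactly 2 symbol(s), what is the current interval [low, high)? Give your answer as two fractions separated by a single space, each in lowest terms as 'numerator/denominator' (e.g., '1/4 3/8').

Step 1: interval [0/1, 1/1), width = 1/1 - 0/1 = 1/1
  'e': [0/1 + 1/1*0/1, 0/1 + 1/1*3/10) = [0/1, 3/10)
  'f': [0/1 + 1/1*3/10, 0/1 + 1/1*4/5) = [3/10, 4/5) <- contains code 27/40
  'b': [0/1 + 1/1*4/5, 0/1 + 1/1*1/1) = [4/5, 1/1)
  emit 'f', narrow to [3/10, 4/5)
Step 2: interval [3/10, 4/5), width = 4/5 - 3/10 = 1/2
  'e': [3/10 + 1/2*0/1, 3/10 + 1/2*3/10) = [3/10, 9/20)
  'f': [3/10 + 1/2*3/10, 3/10 + 1/2*4/5) = [9/20, 7/10) <- contains code 27/40
  'b': [3/10 + 1/2*4/5, 3/10 + 1/2*1/1) = [7/10, 4/5)
  emit 'f', narrow to [9/20, 7/10)

Answer: 9/20 7/10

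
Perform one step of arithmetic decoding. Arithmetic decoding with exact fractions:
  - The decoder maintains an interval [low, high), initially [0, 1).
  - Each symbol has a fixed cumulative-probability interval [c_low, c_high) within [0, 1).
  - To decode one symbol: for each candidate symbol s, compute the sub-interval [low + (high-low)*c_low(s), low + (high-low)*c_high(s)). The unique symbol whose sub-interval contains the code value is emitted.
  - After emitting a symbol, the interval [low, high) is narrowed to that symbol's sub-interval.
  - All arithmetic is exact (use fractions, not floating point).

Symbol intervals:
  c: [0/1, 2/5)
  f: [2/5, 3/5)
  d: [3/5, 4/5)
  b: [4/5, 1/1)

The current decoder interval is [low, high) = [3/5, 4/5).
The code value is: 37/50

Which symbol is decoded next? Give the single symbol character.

Answer: d

Derivation:
Interval width = high − low = 4/5 − 3/5 = 1/5
Scaled code = (code − low) / width = (37/50 − 3/5) / 1/5 = 7/10
  c: [0/1, 2/5) 
  f: [2/5, 3/5) 
  d: [3/5, 4/5) ← scaled code falls here ✓
  b: [4/5, 1/1) 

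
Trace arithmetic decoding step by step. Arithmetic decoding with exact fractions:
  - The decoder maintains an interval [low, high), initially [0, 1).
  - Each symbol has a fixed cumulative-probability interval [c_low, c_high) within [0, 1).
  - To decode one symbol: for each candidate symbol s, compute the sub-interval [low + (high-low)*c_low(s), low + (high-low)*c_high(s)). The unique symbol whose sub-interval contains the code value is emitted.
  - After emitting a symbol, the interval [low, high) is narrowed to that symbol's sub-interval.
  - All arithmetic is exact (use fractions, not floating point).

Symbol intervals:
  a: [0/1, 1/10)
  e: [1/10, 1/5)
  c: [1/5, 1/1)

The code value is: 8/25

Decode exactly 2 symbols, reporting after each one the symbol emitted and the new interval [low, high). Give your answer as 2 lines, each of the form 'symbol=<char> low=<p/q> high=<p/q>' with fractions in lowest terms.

Step 1: interval [0/1, 1/1), width = 1/1 - 0/1 = 1/1
  'a': [0/1 + 1/1*0/1, 0/1 + 1/1*1/10) = [0/1, 1/10)
  'e': [0/1 + 1/1*1/10, 0/1 + 1/1*1/5) = [1/10, 1/5)
  'c': [0/1 + 1/1*1/5, 0/1 + 1/1*1/1) = [1/5, 1/1) <- contains code 8/25
  emit 'c', narrow to [1/5, 1/1)
Step 2: interval [1/5, 1/1), width = 1/1 - 1/5 = 4/5
  'a': [1/5 + 4/5*0/1, 1/5 + 4/5*1/10) = [1/5, 7/25)
  'e': [1/5 + 4/5*1/10, 1/5 + 4/5*1/5) = [7/25, 9/25) <- contains code 8/25
  'c': [1/5 + 4/5*1/5, 1/5 + 4/5*1/1) = [9/25, 1/1)
  emit 'e', narrow to [7/25, 9/25)

Answer: symbol=c low=1/5 high=1/1
symbol=e low=7/25 high=9/25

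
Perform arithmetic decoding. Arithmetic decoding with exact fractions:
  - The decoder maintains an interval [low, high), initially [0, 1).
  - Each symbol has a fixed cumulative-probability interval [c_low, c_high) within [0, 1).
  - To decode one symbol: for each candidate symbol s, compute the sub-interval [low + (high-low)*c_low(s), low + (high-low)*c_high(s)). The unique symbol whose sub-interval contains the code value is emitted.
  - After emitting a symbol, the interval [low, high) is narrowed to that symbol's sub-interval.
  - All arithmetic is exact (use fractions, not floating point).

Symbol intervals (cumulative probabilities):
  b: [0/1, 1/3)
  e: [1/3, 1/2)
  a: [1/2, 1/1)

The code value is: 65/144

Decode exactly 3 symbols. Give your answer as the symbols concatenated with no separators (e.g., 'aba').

Step 1: interval [0/1, 1/1), width = 1/1 - 0/1 = 1/1
  'b': [0/1 + 1/1*0/1, 0/1 + 1/1*1/3) = [0/1, 1/3)
  'e': [0/1 + 1/1*1/3, 0/1 + 1/1*1/2) = [1/3, 1/2) <- contains code 65/144
  'a': [0/1 + 1/1*1/2, 0/1 + 1/1*1/1) = [1/2, 1/1)
  emit 'e', narrow to [1/3, 1/2)
Step 2: interval [1/3, 1/2), width = 1/2 - 1/3 = 1/6
  'b': [1/3 + 1/6*0/1, 1/3 + 1/6*1/3) = [1/3, 7/18)
  'e': [1/3 + 1/6*1/3, 1/3 + 1/6*1/2) = [7/18, 5/12)
  'a': [1/3 + 1/6*1/2, 1/3 + 1/6*1/1) = [5/12, 1/2) <- contains code 65/144
  emit 'a', narrow to [5/12, 1/2)
Step 3: interval [5/12, 1/2), width = 1/2 - 5/12 = 1/12
  'b': [5/12 + 1/12*0/1, 5/12 + 1/12*1/3) = [5/12, 4/9)
  'e': [5/12 + 1/12*1/3, 5/12 + 1/12*1/2) = [4/9, 11/24) <- contains code 65/144
  'a': [5/12 + 1/12*1/2, 5/12 + 1/12*1/1) = [11/24, 1/2)
  emit 'e', narrow to [4/9, 11/24)

Answer: eae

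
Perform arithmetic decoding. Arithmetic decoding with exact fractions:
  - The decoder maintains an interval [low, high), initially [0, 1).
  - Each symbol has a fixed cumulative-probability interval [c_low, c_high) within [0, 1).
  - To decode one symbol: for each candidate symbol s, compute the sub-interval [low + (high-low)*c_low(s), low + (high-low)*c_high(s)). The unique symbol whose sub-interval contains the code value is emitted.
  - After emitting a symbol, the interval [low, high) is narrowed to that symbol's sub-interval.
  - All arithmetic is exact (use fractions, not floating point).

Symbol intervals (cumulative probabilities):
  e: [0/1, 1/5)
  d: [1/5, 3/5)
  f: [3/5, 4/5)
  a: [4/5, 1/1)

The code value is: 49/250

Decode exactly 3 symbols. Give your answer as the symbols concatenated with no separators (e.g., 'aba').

Answer: eaa

Derivation:
Step 1: interval [0/1, 1/1), width = 1/1 - 0/1 = 1/1
  'e': [0/1 + 1/1*0/1, 0/1 + 1/1*1/5) = [0/1, 1/5) <- contains code 49/250
  'd': [0/1 + 1/1*1/5, 0/1 + 1/1*3/5) = [1/5, 3/5)
  'f': [0/1 + 1/1*3/5, 0/1 + 1/1*4/5) = [3/5, 4/5)
  'a': [0/1 + 1/1*4/5, 0/1 + 1/1*1/1) = [4/5, 1/1)
  emit 'e', narrow to [0/1, 1/5)
Step 2: interval [0/1, 1/5), width = 1/5 - 0/1 = 1/5
  'e': [0/1 + 1/5*0/1, 0/1 + 1/5*1/5) = [0/1, 1/25)
  'd': [0/1 + 1/5*1/5, 0/1 + 1/5*3/5) = [1/25, 3/25)
  'f': [0/1 + 1/5*3/5, 0/1 + 1/5*4/5) = [3/25, 4/25)
  'a': [0/1 + 1/5*4/5, 0/1 + 1/5*1/1) = [4/25, 1/5) <- contains code 49/250
  emit 'a', narrow to [4/25, 1/5)
Step 3: interval [4/25, 1/5), width = 1/5 - 4/25 = 1/25
  'e': [4/25 + 1/25*0/1, 4/25 + 1/25*1/5) = [4/25, 21/125)
  'd': [4/25 + 1/25*1/5, 4/25 + 1/25*3/5) = [21/125, 23/125)
  'f': [4/25 + 1/25*3/5, 4/25 + 1/25*4/5) = [23/125, 24/125)
  'a': [4/25 + 1/25*4/5, 4/25 + 1/25*1/1) = [24/125, 1/5) <- contains code 49/250
  emit 'a', narrow to [24/125, 1/5)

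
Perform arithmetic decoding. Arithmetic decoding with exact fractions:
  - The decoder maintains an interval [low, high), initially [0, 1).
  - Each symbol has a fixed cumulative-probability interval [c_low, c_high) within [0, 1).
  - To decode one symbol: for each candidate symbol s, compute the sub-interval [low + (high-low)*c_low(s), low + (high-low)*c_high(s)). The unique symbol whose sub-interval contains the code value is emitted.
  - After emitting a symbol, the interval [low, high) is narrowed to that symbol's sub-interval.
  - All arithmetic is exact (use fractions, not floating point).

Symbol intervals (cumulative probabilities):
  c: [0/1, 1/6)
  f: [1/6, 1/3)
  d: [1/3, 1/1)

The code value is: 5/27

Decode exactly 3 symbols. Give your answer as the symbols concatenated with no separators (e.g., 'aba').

Answer: fcd

Derivation:
Step 1: interval [0/1, 1/1), width = 1/1 - 0/1 = 1/1
  'c': [0/1 + 1/1*0/1, 0/1 + 1/1*1/6) = [0/1, 1/6)
  'f': [0/1 + 1/1*1/6, 0/1 + 1/1*1/3) = [1/6, 1/3) <- contains code 5/27
  'd': [0/1 + 1/1*1/3, 0/1 + 1/1*1/1) = [1/3, 1/1)
  emit 'f', narrow to [1/6, 1/3)
Step 2: interval [1/6, 1/3), width = 1/3 - 1/6 = 1/6
  'c': [1/6 + 1/6*0/1, 1/6 + 1/6*1/6) = [1/6, 7/36) <- contains code 5/27
  'f': [1/6 + 1/6*1/6, 1/6 + 1/6*1/3) = [7/36, 2/9)
  'd': [1/6 + 1/6*1/3, 1/6 + 1/6*1/1) = [2/9, 1/3)
  emit 'c', narrow to [1/6, 7/36)
Step 3: interval [1/6, 7/36), width = 7/36 - 1/6 = 1/36
  'c': [1/6 + 1/36*0/1, 1/6 + 1/36*1/6) = [1/6, 37/216)
  'f': [1/6 + 1/36*1/6, 1/6 + 1/36*1/3) = [37/216, 19/108)
  'd': [1/6 + 1/36*1/3, 1/6 + 1/36*1/1) = [19/108, 7/36) <- contains code 5/27
  emit 'd', narrow to [19/108, 7/36)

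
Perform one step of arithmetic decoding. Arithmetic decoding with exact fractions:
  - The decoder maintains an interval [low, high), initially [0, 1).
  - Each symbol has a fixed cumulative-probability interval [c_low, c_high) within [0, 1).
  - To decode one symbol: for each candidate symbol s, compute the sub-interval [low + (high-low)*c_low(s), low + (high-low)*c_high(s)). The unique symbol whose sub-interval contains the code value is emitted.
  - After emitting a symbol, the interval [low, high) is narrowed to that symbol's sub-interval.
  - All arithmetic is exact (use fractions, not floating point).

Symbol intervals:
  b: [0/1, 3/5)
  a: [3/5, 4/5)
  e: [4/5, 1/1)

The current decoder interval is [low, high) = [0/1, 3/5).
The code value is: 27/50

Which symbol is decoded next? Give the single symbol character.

Interval width = high − low = 3/5 − 0/1 = 3/5
Scaled code = (code − low) / width = (27/50 − 0/1) / 3/5 = 9/10
  b: [0/1, 3/5) 
  a: [3/5, 4/5) 
  e: [4/5, 1/1) ← scaled code falls here ✓

Answer: e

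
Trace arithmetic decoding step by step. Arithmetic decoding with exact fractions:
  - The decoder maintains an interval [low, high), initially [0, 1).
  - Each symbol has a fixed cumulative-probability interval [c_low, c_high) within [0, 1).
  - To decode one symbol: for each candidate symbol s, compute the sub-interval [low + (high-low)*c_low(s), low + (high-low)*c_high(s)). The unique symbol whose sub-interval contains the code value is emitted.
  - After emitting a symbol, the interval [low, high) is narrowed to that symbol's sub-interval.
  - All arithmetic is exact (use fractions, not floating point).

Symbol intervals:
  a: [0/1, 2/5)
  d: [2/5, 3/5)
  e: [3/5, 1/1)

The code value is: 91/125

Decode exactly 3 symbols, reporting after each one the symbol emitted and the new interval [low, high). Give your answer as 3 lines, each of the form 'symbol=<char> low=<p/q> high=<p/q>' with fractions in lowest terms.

Step 1: interval [0/1, 1/1), width = 1/1 - 0/1 = 1/1
  'a': [0/1 + 1/1*0/1, 0/1 + 1/1*2/5) = [0/1, 2/5)
  'd': [0/1 + 1/1*2/5, 0/1 + 1/1*3/5) = [2/5, 3/5)
  'e': [0/1 + 1/1*3/5, 0/1 + 1/1*1/1) = [3/5, 1/1) <- contains code 91/125
  emit 'e', narrow to [3/5, 1/1)
Step 2: interval [3/5, 1/1), width = 1/1 - 3/5 = 2/5
  'a': [3/5 + 2/5*0/1, 3/5 + 2/5*2/5) = [3/5, 19/25) <- contains code 91/125
  'd': [3/5 + 2/5*2/5, 3/5 + 2/5*3/5) = [19/25, 21/25)
  'e': [3/5 + 2/5*3/5, 3/5 + 2/5*1/1) = [21/25, 1/1)
  emit 'a', narrow to [3/5, 19/25)
Step 3: interval [3/5, 19/25), width = 19/25 - 3/5 = 4/25
  'a': [3/5 + 4/25*0/1, 3/5 + 4/25*2/5) = [3/5, 83/125)
  'd': [3/5 + 4/25*2/5, 3/5 + 4/25*3/5) = [83/125, 87/125)
  'e': [3/5 + 4/25*3/5, 3/5 + 4/25*1/1) = [87/125, 19/25) <- contains code 91/125
  emit 'e', narrow to [87/125, 19/25)

Answer: symbol=e low=3/5 high=1/1
symbol=a low=3/5 high=19/25
symbol=e low=87/125 high=19/25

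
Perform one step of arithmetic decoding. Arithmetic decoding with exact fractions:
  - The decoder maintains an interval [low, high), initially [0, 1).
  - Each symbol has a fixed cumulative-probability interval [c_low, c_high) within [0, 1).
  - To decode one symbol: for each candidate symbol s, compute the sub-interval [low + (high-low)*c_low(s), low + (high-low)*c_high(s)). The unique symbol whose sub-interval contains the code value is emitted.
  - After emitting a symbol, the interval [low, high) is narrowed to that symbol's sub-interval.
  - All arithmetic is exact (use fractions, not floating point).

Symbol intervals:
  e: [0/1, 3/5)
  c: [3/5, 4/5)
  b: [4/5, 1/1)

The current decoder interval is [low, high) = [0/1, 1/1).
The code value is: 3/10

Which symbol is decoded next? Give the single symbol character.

Answer: e

Derivation:
Interval width = high − low = 1/1 − 0/1 = 1/1
Scaled code = (code − low) / width = (3/10 − 0/1) / 1/1 = 3/10
  e: [0/1, 3/5) ← scaled code falls here ✓
  c: [3/5, 4/5) 
  b: [4/5, 1/1) 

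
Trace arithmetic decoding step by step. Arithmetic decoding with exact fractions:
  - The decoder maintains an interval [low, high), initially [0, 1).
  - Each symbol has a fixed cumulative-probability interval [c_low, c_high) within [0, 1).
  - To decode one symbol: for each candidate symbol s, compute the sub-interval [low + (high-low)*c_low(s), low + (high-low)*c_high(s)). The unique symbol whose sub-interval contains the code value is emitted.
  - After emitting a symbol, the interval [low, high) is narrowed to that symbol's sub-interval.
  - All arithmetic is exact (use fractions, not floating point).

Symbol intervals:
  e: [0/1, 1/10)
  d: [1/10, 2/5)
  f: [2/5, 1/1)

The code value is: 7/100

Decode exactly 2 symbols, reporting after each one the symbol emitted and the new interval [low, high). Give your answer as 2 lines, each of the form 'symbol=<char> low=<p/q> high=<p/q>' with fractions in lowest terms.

Step 1: interval [0/1, 1/1), width = 1/1 - 0/1 = 1/1
  'e': [0/1 + 1/1*0/1, 0/1 + 1/1*1/10) = [0/1, 1/10) <- contains code 7/100
  'd': [0/1 + 1/1*1/10, 0/1 + 1/1*2/5) = [1/10, 2/5)
  'f': [0/1 + 1/1*2/5, 0/1 + 1/1*1/1) = [2/5, 1/1)
  emit 'e', narrow to [0/1, 1/10)
Step 2: interval [0/1, 1/10), width = 1/10 - 0/1 = 1/10
  'e': [0/1 + 1/10*0/1, 0/1 + 1/10*1/10) = [0/1, 1/100)
  'd': [0/1 + 1/10*1/10, 0/1 + 1/10*2/5) = [1/100, 1/25)
  'f': [0/1 + 1/10*2/5, 0/1 + 1/10*1/1) = [1/25, 1/10) <- contains code 7/100
  emit 'f', narrow to [1/25, 1/10)

Answer: symbol=e low=0/1 high=1/10
symbol=f low=1/25 high=1/10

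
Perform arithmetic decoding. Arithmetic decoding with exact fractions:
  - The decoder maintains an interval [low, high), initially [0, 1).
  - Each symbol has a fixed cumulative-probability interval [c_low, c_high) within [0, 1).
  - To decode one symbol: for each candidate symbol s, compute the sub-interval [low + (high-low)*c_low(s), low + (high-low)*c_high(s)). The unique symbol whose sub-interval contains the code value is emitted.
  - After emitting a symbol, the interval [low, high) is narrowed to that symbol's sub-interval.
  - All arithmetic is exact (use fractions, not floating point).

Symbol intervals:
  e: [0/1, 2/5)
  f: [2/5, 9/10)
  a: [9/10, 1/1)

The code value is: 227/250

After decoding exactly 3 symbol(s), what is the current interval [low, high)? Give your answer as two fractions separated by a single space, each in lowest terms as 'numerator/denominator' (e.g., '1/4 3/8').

Answer: 9/10 229/250

Derivation:
Step 1: interval [0/1, 1/1), width = 1/1 - 0/1 = 1/1
  'e': [0/1 + 1/1*0/1, 0/1 + 1/1*2/5) = [0/1, 2/5)
  'f': [0/1 + 1/1*2/5, 0/1 + 1/1*9/10) = [2/5, 9/10)
  'a': [0/1 + 1/1*9/10, 0/1 + 1/1*1/1) = [9/10, 1/1) <- contains code 227/250
  emit 'a', narrow to [9/10, 1/1)
Step 2: interval [9/10, 1/1), width = 1/1 - 9/10 = 1/10
  'e': [9/10 + 1/10*0/1, 9/10 + 1/10*2/5) = [9/10, 47/50) <- contains code 227/250
  'f': [9/10 + 1/10*2/5, 9/10 + 1/10*9/10) = [47/50, 99/100)
  'a': [9/10 + 1/10*9/10, 9/10 + 1/10*1/1) = [99/100, 1/1)
  emit 'e', narrow to [9/10, 47/50)
Step 3: interval [9/10, 47/50), width = 47/50 - 9/10 = 1/25
  'e': [9/10 + 1/25*0/1, 9/10 + 1/25*2/5) = [9/10, 229/250) <- contains code 227/250
  'f': [9/10 + 1/25*2/5, 9/10 + 1/25*9/10) = [229/250, 117/125)
  'a': [9/10 + 1/25*9/10, 9/10 + 1/25*1/1) = [117/125, 47/50)
  emit 'e', narrow to [9/10, 229/250)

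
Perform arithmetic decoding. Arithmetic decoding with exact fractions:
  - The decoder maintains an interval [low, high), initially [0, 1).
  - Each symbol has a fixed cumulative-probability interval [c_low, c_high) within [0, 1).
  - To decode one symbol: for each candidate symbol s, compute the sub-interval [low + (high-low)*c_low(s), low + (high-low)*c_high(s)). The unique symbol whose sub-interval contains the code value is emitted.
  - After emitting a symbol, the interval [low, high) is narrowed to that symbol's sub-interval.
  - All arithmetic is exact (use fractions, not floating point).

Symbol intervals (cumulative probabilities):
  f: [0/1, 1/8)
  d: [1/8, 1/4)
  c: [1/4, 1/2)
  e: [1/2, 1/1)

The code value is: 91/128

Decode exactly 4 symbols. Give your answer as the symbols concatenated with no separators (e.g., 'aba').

Answer: ecec

Derivation:
Step 1: interval [0/1, 1/1), width = 1/1 - 0/1 = 1/1
  'f': [0/1 + 1/1*0/1, 0/1 + 1/1*1/8) = [0/1, 1/8)
  'd': [0/1 + 1/1*1/8, 0/1 + 1/1*1/4) = [1/8, 1/4)
  'c': [0/1 + 1/1*1/4, 0/1 + 1/1*1/2) = [1/4, 1/2)
  'e': [0/1 + 1/1*1/2, 0/1 + 1/1*1/1) = [1/2, 1/1) <- contains code 91/128
  emit 'e', narrow to [1/2, 1/1)
Step 2: interval [1/2, 1/1), width = 1/1 - 1/2 = 1/2
  'f': [1/2 + 1/2*0/1, 1/2 + 1/2*1/8) = [1/2, 9/16)
  'd': [1/2 + 1/2*1/8, 1/2 + 1/2*1/4) = [9/16, 5/8)
  'c': [1/2 + 1/2*1/4, 1/2 + 1/2*1/2) = [5/8, 3/4) <- contains code 91/128
  'e': [1/2 + 1/2*1/2, 1/2 + 1/2*1/1) = [3/4, 1/1)
  emit 'c', narrow to [5/8, 3/4)
Step 3: interval [5/8, 3/4), width = 3/4 - 5/8 = 1/8
  'f': [5/8 + 1/8*0/1, 5/8 + 1/8*1/8) = [5/8, 41/64)
  'd': [5/8 + 1/8*1/8, 5/8 + 1/8*1/4) = [41/64, 21/32)
  'c': [5/8 + 1/8*1/4, 5/8 + 1/8*1/2) = [21/32, 11/16)
  'e': [5/8 + 1/8*1/2, 5/8 + 1/8*1/1) = [11/16, 3/4) <- contains code 91/128
  emit 'e', narrow to [11/16, 3/4)
Step 4: interval [11/16, 3/4), width = 3/4 - 11/16 = 1/16
  'f': [11/16 + 1/16*0/1, 11/16 + 1/16*1/8) = [11/16, 89/128)
  'd': [11/16 + 1/16*1/8, 11/16 + 1/16*1/4) = [89/128, 45/64)
  'c': [11/16 + 1/16*1/4, 11/16 + 1/16*1/2) = [45/64, 23/32) <- contains code 91/128
  'e': [11/16 + 1/16*1/2, 11/16 + 1/16*1/1) = [23/32, 3/4)
  emit 'c', narrow to [45/64, 23/32)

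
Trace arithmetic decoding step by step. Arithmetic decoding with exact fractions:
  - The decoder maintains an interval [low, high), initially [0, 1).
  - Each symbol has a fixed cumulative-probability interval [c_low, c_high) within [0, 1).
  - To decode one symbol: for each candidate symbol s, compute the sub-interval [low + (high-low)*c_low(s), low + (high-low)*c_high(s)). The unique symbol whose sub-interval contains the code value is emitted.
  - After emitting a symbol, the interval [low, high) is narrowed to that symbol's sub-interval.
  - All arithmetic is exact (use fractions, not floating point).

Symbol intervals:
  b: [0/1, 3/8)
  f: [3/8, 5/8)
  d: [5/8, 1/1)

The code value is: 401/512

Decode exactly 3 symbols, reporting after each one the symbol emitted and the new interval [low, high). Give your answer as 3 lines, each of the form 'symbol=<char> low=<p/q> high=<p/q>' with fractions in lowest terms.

Step 1: interval [0/1, 1/1), width = 1/1 - 0/1 = 1/1
  'b': [0/1 + 1/1*0/1, 0/1 + 1/1*3/8) = [0/1, 3/8)
  'f': [0/1 + 1/1*3/8, 0/1 + 1/1*5/8) = [3/8, 5/8)
  'd': [0/1 + 1/1*5/8, 0/1 + 1/1*1/1) = [5/8, 1/1) <- contains code 401/512
  emit 'd', narrow to [5/8, 1/1)
Step 2: interval [5/8, 1/1), width = 1/1 - 5/8 = 3/8
  'b': [5/8 + 3/8*0/1, 5/8 + 3/8*3/8) = [5/8, 49/64)
  'f': [5/8 + 3/8*3/8, 5/8 + 3/8*5/8) = [49/64, 55/64) <- contains code 401/512
  'd': [5/8 + 3/8*5/8, 5/8 + 3/8*1/1) = [55/64, 1/1)
  emit 'f', narrow to [49/64, 55/64)
Step 3: interval [49/64, 55/64), width = 55/64 - 49/64 = 3/32
  'b': [49/64 + 3/32*0/1, 49/64 + 3/32*3/8) = [49/64, 205/256) <- contains code 401/512
  'f': [49/64 + 3/32*3/8, 49/64 + 3/32*5/8) = [205/256, 211/256)
  'd': [49/64 + 3/32*5/8, 49/64 + 3/32*1/1) = [211/256, 55/64)
  emit 'b', narrow to [49/64, 205/256)

Answer: symbol=d low=5/8 high=1/1
symbol=f low=49/64 high=55/64
symbol=b low=49/64 high=205/256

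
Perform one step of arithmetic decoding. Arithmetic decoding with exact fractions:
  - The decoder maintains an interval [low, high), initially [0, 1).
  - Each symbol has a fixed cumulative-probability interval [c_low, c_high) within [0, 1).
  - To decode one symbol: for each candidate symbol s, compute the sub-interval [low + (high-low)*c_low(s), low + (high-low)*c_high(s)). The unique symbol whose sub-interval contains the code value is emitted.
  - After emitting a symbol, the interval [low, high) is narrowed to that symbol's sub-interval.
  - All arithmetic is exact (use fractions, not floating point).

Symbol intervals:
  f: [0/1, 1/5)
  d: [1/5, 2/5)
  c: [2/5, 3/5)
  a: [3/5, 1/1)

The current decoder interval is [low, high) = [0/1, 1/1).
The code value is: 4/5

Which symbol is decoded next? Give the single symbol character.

Answer: a

Derivation:
Interval width = high − low = 1/1 − 0/1 = 1/1
Scaled code = (code − low) / width = (4/5 − 0/1) / 1/1 = 4/5
  f: [0/1, 1/5) 
  d: [1/5, 2/5) 
  c: [2/5, 3/5) 
  a: [3/5, 1/1) ← scaled code falls here ✓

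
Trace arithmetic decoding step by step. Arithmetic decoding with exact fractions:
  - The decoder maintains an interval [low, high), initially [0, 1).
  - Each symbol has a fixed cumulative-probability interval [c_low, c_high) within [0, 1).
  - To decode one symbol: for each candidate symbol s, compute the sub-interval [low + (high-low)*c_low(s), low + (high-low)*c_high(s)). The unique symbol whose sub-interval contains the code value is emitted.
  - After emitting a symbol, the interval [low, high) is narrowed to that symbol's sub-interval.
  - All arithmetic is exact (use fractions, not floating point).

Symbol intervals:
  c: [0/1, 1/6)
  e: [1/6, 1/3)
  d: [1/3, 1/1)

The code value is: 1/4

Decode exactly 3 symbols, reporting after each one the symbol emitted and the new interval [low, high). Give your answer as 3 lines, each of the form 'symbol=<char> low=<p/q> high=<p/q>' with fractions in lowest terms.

Step 1: interval [0/1, 1/1), width = 1/1 - 0/1 = 1/1
  'c': [0/1 + 1/1*0/1, 0/1 + 1/1*1/6) = [0/1, 1/6)
  'e': [0/1 + 1/1*1/6, 0/1 + 1/1*1/3) = [1/6, 1/3) <- contains code 1/4
  'd': [0/1 + 1/1*1/3, 0/1 + 1/1*1/1) = [1/3, 1/1)
  emit 'e', narrow to [1/6, 1/3)
Step 2: interval [1/6, 1/3), width = 1/3 - 1/6 = 1/6
  'c': [1/6 + 1/6*0/1, 1/6 + 1/6*1/6) = [1/6, 7/36)
  'e': [1/6 + 1/6*1/6, 1/6 + 1/6*1/3) = [7/36, 2/9)
  'd': [1/6 + 1/6*1/3, 1/6 + 1/6*1/1) = [2/9, 1/3) <- contains code 1/4
  emit 'd', narrow to [2/9, 1/3)
Step 3: interval [2/9, 1/3), width = 1/3 - 2/9 = 1/9
  'c': [2/9 + 1/9*0/1, 2/9 + 1/9*1/6) = [2/9, 13/54)
  'e': [2/9 + 1/9*1/6, 2/9 + 1/9*1/3) = [13/54, 7/27) <- contains code 1/4
  'd': [2/9 + 1/9*1/3, 2/9 + 1/9*1/1) = [7/27, 1/3)
  emit 'e', narrow to [13/54, 7/27)

Answer: symbol=e low=1/6 high=1/3
symbol=d low=2/9 high=1/3
symbol=e low=13/54 high=7/27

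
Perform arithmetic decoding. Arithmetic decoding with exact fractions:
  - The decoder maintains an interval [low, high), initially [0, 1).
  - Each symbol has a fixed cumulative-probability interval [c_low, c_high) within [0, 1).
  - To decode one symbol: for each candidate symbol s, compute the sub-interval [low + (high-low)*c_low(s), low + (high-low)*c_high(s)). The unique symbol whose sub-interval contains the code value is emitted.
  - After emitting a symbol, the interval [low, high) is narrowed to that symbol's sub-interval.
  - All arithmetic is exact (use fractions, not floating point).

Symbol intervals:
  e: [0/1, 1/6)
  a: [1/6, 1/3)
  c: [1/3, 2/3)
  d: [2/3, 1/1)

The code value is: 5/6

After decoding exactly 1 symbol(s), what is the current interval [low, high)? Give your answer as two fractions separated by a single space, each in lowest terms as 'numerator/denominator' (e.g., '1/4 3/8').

Step 1: interval [0/1, 1/1), width = 1/1 - 0/1 = 1/1
  'e': [0/1 + 1/1*0/1, 0/1 + 1/1*1/6) = [0/1, 1/6)
  'a': [0/1 + 1/1*1/6, 0/1 + 1/1*1/3) = [1/6, 1/3)
  'c': [0/1 + 1/1*1/3, 0/1 + 1/1*2/3) = [1/3, 2/3)
  'd': [0/1 + 1/1*2/3, 0/1 + 1/1*1/1) = [2/3, 1/1) <- contains code 5/6
  emit 'd', narrow to [2/3, 1/1)

Answer: 2/3 1/1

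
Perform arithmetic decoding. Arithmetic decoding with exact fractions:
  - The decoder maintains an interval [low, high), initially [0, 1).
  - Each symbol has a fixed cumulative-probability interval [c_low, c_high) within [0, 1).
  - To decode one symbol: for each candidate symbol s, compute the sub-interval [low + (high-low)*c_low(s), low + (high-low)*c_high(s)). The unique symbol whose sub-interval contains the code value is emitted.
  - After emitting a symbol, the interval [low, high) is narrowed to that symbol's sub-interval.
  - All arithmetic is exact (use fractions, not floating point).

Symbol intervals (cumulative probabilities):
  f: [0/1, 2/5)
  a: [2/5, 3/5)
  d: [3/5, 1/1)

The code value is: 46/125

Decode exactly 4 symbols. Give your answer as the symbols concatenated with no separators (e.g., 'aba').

Step 1: interval [0/1, 1/1), width = 1/1 - 0/1 = 1/1
  'f': [0/1 + 1/1*0/1, 0/1 + 1/1*2/5) = [0/1, 2/5) <- contains code 46/125
  'a': [0/1 + 1/1*2/5, 0/1 + 1/1*3/5) = [2/5, 3/5)
  'd': [0/1 + 1/1*3/5, 0/1 + 1/1*1/1) = [3/5, 1/1)
  emit 'f', narrow to [0/1, 2/5)
Step 2: interval [0/1, 2/5), width = 2/5 - 0/1 = 2/5
  'f': [0/1 + 2/5*0/1, 0/1 + 2/5*2/5) = [0/1, 4/25)
  'a': [0/1 + 2/5*2/5, 0/1 + 2/5*3/5) = [4/25, 6/25)
  'd': [0/1 + 2/5*3/5, 0/1 + 2/5*1/1) = [6/25, 2/5) <- contains code 46/125
  emit 'd', narrow to [6/25, 2/5)
Step 3: interval [6/25, 2/5), width = 2/5 - 6/25 = 4/25
  'f': [6/25 + 4/25*0/1, 6/25 + 4/25*2/5) = [6/25, 38/125)
  'a': [6/25 + 4/25*2/5, 6/25 + 4/25*3/5) = [38/125, 42/125)
  'd': [6/25 + 4/25*3/5, 6/25 + 4/25*1/1) = [42/125, 2/5) <- contains code 46/125
  emit 'd', narrow to [42/125, 2/5)
Step 4: interval [42/125, 2/5), width = 2/5 - 42/125 = 8/125
  'f': [42/125 + 8/125*0/1, 42/125 + 8/125*2/5) = [42/125, 226/625)
  'a': [42/125 + 8/125*2/5, 42/125 + 8/125*3/5) = [226/625, 234/625) <- contains code 46/125
  'd': [42/125 + 8/125*3/5, 42/125 + 8/125*1/1) = [234/625, 2/5)
  emit 'a', narrow to [226/625, 234/625)

Answer: fdda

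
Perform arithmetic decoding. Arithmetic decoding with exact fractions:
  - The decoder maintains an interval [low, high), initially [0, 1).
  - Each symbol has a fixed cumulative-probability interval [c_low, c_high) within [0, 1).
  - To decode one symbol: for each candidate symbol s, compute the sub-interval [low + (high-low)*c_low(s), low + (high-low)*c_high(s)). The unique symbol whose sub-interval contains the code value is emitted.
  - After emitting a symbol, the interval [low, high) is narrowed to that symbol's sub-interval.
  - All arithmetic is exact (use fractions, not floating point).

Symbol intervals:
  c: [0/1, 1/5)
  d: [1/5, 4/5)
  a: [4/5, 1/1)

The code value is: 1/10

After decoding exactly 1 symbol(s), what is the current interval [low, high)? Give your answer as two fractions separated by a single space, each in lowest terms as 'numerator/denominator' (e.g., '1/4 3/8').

Answer: 0/1 1/5

Derivation:
Step 1: interval [0/1, 1/1), width = 1/1 - 0/1 = 1/1
  'c': [0/1 + 1/1*0/1, 0/1 + 1/1*1/5) = [0/1, 1/5) <- contains code 1/10
  'd': [0/1 + 1/1*1/5, 0/1 + 1/1*4/5) = [1/5, 4/5)
  'a': [0/1 + 1/1*4/5, 0/1 + 1/1*1/1) = [4/5, 1/1)
  emit 'c', narrow to [0/1, 1/5)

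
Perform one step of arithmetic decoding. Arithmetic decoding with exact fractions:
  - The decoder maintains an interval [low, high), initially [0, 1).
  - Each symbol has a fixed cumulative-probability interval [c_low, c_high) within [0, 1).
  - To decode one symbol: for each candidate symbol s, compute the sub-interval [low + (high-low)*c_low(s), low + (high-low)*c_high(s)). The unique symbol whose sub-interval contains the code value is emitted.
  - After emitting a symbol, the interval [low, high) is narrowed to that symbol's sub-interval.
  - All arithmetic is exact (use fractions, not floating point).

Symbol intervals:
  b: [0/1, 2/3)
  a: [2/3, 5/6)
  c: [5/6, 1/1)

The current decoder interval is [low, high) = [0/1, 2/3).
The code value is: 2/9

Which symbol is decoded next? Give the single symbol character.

Interval width = high − low = 2/3 − 0/1 = 2/3
Scaled code = (code − low) / width = (2/9 − 0/1) / 2/3 = 1/3
  b: [0/1, 2/3) ← scaled code falls here ✓
  a: [2/3, 5/6) 
  c: [5/6, 1/1) 

Answer: b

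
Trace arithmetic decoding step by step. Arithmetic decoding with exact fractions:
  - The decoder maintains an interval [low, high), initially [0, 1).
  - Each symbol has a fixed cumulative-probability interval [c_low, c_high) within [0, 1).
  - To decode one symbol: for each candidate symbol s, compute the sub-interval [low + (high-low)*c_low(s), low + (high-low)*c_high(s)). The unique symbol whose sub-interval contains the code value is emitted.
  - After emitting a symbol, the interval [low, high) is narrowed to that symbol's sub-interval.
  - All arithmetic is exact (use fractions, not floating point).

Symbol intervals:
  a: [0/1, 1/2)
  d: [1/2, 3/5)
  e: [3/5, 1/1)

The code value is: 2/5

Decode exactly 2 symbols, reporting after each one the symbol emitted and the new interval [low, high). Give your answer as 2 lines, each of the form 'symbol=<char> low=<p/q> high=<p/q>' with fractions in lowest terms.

Answer: symbol=a low=0/1 high=1/2
symbol=e low=3/10 high=1/2

Derivation:
Step 1: interval [0/1, 1/1), width = 1/1 - 0/1 = 1/1
  'a': [0/1 + 1/1*0/1, 0/1 + 1/1*1/2) = [0/1, 1/2) <- contains code 2/5
  'd': [0/1 + 1/1*1/2, 0/1 + 1/1*3/5) = [1/2, 3/5)
  'e': [0/1 + 1/1*3/5, 0/1 + 1/1*1/1) = [3/5, 1/1)
  emit 'a', narrow to [0/1, 1/2)
Step 2: interval [0/1, 1/2), width = 1/2 - 0/1 = 1/2
  'a': [0/1 + 1/2*0/1, 0/1 + 1/2*1/2) = [0/1, 1/4)
  'd': [0/1 + 1/2*1/2, 0/1 + 1/2*3/5) = [1/4, 3/10)
  'e': [0/1 + 1/2*3/5, 0/1 + 1/2*1/1) = [3/10, 1/2) <- contains code 2/5
  emit 'e', narrow to [3/10, 1/2)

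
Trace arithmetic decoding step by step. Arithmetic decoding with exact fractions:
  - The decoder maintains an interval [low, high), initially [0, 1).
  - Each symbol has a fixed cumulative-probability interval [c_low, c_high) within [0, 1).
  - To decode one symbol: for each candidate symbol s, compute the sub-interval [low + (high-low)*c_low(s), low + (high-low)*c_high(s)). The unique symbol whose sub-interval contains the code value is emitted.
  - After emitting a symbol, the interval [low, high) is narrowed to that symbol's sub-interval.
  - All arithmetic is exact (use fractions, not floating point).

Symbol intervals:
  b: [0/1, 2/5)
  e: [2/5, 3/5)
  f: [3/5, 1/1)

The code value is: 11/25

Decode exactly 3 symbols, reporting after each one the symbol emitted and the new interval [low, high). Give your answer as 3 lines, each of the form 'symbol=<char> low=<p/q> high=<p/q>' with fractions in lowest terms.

Step 1: interval [0/1, 1/1), width = 1/1 - 0/1 = 1/1
  'b': [0/1 + 1/1*0/1, 0/1 + 1/1*2/5) = [0/1, 2/5)
  'e': [0/1 + 1/1*2/5, 0/1 + 1/1*3/5) = [2/5, 3/5) <- contains code 11/25
  'f': [0/1 + 1/1*3/5, 0/1 + 1/1*1/1) = [3/5, 1/1)
  emit 'e', narrow to [2/5, 3/5)
Step 2: interval [2/5, 3/5), width = 3/5 - 2/5 = 1/5
  'b': [2/5 + 1/5*0/1, 2/5 + 1/5*2/5) = [2/5, 12/25) <- contains code 11/25
  'e': [2/5 + 1/5*2/5, 2/5 + 1/5*3/5) = [12/25, 13/25)
  'f': [2/5 + 1/5*3/5, 2/5 + 1/5*1/1) = [13/25, 3/5)
  emit 'b', narrow to [2/5, 12/25)
Step 3: interval [2/5, 12/25), width = 12/25 - 2/5 = 2/25
  'b': [2/5 + 2/25*0/1, 2/5 + 2/25*2/5) = [2/5, 54/125)
  'e': [2/5 + 2/25*2/5, 2/5 + 2/25*3/5) = [54/125, 56/125) <- contains code 11/25
  'f': [2/5 + 2/25*3/5, 2/5 + 2/25*1/1) = [56/125, 12/25)
  emit 'e', narrow to [54/125, 56/125)

Answer: symbol=e low=2/5 high=3/5
symbol=b low=2/5 high=12/25
symbol=e low=54/125 high=56/125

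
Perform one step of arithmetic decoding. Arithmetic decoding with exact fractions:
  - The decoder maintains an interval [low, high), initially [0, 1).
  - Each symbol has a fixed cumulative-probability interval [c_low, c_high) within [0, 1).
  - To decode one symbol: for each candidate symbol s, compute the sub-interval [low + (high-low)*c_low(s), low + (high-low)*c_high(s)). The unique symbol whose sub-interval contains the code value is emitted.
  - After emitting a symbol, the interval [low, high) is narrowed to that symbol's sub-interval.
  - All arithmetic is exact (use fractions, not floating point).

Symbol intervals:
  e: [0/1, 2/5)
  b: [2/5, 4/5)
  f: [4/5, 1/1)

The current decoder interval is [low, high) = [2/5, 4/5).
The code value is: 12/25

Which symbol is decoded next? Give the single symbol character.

Interval width = high − low = 4/5 − 2/5 = 2/5
Scaled code = (code − low) / width = (12/25 − 2/5) / 2/5 = 1/5
  e: [0/1, 2/5) ← scaled code falls here ✓
  b: [2/5, 4/5) 
  f: [4/5, 1/1) 

Answer: e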